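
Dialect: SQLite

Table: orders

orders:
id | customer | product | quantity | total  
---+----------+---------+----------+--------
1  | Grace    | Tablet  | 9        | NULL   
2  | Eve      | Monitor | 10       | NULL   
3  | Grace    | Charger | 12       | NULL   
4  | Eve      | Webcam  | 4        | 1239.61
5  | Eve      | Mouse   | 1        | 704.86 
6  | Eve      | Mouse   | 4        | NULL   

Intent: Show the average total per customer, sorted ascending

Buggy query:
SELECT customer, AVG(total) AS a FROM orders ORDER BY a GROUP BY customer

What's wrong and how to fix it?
Bug: ORDER BY appears before GROUP BY; SQL clause order requires GROUP BY first

Fix: Move ORDER BY to the end, after GROUP BY

Corrected query:
SELECT customer, AVG(total) AS a FROM orders GROUP BY customer ORDER BY a

Result:
customer | a      
---------+--------
Grace    | NULL   
Eve      | 972.235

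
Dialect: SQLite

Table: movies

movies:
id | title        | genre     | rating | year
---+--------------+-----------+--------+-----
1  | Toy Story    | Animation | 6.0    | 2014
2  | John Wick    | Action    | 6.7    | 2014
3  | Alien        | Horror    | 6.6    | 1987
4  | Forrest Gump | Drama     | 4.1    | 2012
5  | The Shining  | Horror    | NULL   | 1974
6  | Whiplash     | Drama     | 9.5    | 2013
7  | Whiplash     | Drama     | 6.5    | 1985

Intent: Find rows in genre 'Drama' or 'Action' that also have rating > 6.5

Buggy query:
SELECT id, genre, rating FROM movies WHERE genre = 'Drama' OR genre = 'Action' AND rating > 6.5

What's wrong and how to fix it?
Bug: AND binds tighter than OR, so this parses as genre = 'Drama' OR (genre = 'Action' AND rating > 6.5)

Fix: Group the OR with parentheses (or use IN), then AND the threshold

Corrected query:
SELECT id, genre, rating FROM movies WHERE (genre = 'Drama' OR genre = 'Action') AND rating > 6.5

Result:
id | genre  | rating
---+--------+-------
2  | Action | 6.7   
6  | Drama  | 9.5   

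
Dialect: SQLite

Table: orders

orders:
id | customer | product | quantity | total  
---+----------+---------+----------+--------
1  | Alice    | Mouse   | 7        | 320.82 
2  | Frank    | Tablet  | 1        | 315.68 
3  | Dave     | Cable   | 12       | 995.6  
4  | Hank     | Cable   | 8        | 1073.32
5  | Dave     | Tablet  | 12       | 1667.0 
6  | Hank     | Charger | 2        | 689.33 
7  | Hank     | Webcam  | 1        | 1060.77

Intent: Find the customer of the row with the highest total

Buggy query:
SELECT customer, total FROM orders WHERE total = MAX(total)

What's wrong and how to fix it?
Bug: MAX(total) is an aggregate and cannot be used directly in WHERE

Fix: Use a subquery: WHERE total = (SELECT MAX(total) FROM orders)

Corrected query:
SELECT customer, total FROM orders WHERE total = (SELECT MAX(total) FROM orders)

Result:
customer | total
---------+------
Dave     | 1667 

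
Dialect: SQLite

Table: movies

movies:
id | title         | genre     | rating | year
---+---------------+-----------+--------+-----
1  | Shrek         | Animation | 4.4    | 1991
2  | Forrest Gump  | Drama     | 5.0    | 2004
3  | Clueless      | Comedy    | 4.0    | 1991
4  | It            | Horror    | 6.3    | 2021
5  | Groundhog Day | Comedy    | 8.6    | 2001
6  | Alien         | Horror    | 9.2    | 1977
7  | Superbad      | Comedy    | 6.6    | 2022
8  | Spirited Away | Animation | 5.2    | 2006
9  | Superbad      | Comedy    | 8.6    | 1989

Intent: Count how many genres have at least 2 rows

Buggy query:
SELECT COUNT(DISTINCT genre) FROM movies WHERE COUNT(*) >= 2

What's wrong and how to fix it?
Bug: WHERE filters individual rows, not groups, so a group-level COUNT is invalid there

Fix: Group first with HAVING COUNT(*) >= 2, then COUNT the resulting groups

Corrected query:
SELECT COUNT(*) FROM (SELECT genre FROM movies GROUP BY genre HAVING COUNT(*) >= 2)

Result:
COUNT(*)
--------
3       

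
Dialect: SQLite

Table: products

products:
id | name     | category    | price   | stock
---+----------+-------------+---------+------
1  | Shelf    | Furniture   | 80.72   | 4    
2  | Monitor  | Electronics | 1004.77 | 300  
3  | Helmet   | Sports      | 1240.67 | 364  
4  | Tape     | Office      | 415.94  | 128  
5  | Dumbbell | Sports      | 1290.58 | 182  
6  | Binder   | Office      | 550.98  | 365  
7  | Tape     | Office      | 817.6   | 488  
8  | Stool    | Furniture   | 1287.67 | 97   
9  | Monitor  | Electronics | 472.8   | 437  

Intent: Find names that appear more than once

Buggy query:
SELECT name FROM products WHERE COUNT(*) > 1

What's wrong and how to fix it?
Bug: WHERE can't reference COUNT(*); aggregates are computed after WHERE

Fix: Group first, then use HAVING for the count condition

Corrected query:
SELECT name FROM products GROUP BY name HAVING COUNT(*) > 1

Result:
name   
-------
Monitor
Tape   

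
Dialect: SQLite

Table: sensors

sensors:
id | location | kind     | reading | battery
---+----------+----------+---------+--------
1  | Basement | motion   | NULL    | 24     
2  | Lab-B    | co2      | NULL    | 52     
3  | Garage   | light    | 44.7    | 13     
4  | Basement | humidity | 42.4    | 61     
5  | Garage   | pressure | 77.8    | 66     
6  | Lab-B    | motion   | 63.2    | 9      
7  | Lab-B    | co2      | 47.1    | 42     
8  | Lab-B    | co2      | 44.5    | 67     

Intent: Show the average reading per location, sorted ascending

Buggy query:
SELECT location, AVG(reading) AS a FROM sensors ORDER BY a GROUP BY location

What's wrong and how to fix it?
Bug: ORDER BY appears before GROUP BY; SQL clause order requires GROUP BY first

Fix: Reorder: SELECT … FROM … GROUP BY … ORDER BY …

Corrected query:
SELECT location, AVG(reading) AS a FROM sensors GROUP BY location ORDER BY a

Result:
location | a    
---------+------
Basement | 42.4 
Lab-B    | 51.6 
Garage   | 61.25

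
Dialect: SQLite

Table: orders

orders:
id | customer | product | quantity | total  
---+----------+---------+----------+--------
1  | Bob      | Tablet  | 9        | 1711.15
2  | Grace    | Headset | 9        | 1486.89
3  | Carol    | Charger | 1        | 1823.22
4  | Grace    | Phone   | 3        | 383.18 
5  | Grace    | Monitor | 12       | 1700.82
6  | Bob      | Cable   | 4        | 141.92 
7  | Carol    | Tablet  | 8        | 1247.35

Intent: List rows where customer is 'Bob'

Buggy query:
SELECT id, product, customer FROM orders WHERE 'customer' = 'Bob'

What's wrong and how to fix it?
Bug: 'customer' in single quotes is a string literal, not the column; the comparison is literal-vs-literal and never true

Fix: Remove the quotes around the column name (or use double quotes for an identifier)

Corrected query:
SELECT id, product, customer FROM orders WHERE customer = 'Bob'

Result:
id | product | customer
---+---------+---------
1  | Tablet  | Bob     
6  | Cable   | Bob     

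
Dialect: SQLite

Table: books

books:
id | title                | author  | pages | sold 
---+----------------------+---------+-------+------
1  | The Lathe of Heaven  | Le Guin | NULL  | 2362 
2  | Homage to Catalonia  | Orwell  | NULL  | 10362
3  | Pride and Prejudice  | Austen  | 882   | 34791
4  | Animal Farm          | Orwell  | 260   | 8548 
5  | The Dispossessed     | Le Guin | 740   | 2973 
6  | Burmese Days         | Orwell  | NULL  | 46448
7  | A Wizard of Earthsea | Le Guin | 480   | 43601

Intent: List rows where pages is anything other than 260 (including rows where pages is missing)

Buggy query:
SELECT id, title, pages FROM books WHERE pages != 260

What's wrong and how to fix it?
Bug: 'pages != 260' is unknown when pages is NULL, so NULL rows are silently excluded

Fix: Add an explicit OR pages IS NULL to include the missing-value rows

Corrected query:
SELECT id, title, pages FROM books WHERE pages != 260 OR pages IS NULL

Result:
id | title                | pages
---+----------------------+------
1  | The Lathe of Heaven  | NULL 
2  | Homage to Catalonia  | NULL 
3  | Pride and Prejudice  | 882  
5  | The Dispossessed     | 740  
6  | Burmese Days         | NULL 
7  | A Wizard of Earthsea | 480  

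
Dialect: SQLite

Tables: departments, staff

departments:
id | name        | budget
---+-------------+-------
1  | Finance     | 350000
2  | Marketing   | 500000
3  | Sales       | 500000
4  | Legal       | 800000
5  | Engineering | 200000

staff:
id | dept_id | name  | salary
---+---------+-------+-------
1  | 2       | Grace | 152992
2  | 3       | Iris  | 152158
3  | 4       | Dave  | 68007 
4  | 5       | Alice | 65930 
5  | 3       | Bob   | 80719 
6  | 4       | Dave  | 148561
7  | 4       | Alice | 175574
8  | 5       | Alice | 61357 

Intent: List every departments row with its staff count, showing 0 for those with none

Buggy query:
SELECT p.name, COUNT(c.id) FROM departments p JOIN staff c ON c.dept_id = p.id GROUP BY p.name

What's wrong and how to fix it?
Bug: An inner join excludes parents with zero children

Fix: Switch to LEFT JOIN to retain unmatched parent rows

Corrected query:
SELECT p.name, COUNT(c.id) FROM departments p LEFT JOIN staff c ON c.dept_id = p.id GROUP BY p.name

Result:
name        | COUNT(c.id)
------------+------------
Engineering | 2          
Finance     | 0          
Legal       | 3          
Marketing   | 1          
Sales       | 2          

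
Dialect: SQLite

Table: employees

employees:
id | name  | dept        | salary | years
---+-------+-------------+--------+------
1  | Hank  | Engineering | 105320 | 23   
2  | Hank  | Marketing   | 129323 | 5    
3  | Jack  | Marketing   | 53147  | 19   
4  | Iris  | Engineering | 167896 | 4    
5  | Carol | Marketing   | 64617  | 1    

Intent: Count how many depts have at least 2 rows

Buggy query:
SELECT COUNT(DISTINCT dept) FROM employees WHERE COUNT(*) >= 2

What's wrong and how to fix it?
Bug: WHERE filters individual rows, not groups, so a group-level COUNT is invalid there

Fix: Use a subquery that GROUPs and filters with HAVING, then count its rows

Corrected query:
SELECT COUNT(*) FROM (SELECT dept FROM employees GROUP BY dept HAVING COUNT(*) >= 2)

Result:
COUNT(*)
--------
2       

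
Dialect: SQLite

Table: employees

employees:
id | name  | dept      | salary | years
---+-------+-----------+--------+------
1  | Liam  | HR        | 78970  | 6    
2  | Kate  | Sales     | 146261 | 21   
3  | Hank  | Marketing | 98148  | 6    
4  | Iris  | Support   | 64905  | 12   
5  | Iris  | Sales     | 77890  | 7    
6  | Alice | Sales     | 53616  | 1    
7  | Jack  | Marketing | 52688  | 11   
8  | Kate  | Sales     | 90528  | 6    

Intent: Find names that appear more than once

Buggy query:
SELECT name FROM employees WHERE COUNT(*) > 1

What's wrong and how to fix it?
Bug: COUNT(*) is an aggregate and cannot be used in WHERE

Fix: GROUP BY name, then filter groups with HAVING COUNT(*) > 1

Corrected query:
SELECT name FROM employees GROUP BY name HAVING COUNT(*) > 1

Result:
name
----
Iris
Kate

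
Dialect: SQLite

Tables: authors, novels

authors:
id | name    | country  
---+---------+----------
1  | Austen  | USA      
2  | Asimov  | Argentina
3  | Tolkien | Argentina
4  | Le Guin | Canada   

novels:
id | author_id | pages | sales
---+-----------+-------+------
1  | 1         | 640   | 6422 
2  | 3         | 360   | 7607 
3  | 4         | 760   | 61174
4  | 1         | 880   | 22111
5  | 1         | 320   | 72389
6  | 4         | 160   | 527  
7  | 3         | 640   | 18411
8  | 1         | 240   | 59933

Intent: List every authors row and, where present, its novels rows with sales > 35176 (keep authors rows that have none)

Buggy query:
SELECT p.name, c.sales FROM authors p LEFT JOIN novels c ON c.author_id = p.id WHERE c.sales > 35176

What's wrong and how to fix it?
Bug: Filtering c.sales in WHERE discards the NULL rows produced by LEFT JOIN, turning it into an inner join

Fix: Move the right-table condition into the ON clause so unmatched parents are kept

Corrected query:
SELECT p.name, c.sales FROM authors p LEFT JOIN novels c ON c.author_id = p.id AND c.sales > 35176

Result:
name    | sales
--------+------
Austen  | 59933
Austen  | 72389
Asimov  | NULL 
Tolkien | NULL 
Le Guin | 61174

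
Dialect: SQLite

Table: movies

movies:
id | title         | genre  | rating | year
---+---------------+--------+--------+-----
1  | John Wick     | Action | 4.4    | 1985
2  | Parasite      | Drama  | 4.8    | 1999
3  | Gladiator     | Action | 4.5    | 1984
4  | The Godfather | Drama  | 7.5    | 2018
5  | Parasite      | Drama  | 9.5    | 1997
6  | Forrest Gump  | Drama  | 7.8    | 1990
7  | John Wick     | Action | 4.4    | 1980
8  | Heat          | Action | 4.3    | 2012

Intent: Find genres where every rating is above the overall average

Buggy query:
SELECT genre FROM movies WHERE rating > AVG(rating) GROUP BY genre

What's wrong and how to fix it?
Bug: AVG() is an aggregate; it can't sit directly in WHERE

Fix: Compute the overall average in a scalar subquery and compare each group's MIN against it in HAVING

Corrected query:
SELECT genre FROM movies GROUP BY genre HAVING MIN(rating) > (SELECT AVG(rating) FROM movies)

Result:
(no rows)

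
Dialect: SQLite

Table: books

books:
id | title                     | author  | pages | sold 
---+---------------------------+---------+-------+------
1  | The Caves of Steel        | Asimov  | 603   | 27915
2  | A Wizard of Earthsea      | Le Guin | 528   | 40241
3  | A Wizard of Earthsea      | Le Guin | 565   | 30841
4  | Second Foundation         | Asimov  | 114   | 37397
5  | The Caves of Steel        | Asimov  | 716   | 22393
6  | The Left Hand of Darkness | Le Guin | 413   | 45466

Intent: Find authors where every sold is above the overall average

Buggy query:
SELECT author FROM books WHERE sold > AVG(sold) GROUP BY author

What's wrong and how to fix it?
Bug: WHERE evaluates per row before aggregation, so AVG() is unavailable

Fix: Use a subquery for AVG and a HAVING MIN(...) filter so the condition holds for every row in the group

Corrected query:
SELECT author FROM books GROUP BY author HAVING MIN(sold) > (SELECT AVG(sold) FROM books)

Result:
(no rows)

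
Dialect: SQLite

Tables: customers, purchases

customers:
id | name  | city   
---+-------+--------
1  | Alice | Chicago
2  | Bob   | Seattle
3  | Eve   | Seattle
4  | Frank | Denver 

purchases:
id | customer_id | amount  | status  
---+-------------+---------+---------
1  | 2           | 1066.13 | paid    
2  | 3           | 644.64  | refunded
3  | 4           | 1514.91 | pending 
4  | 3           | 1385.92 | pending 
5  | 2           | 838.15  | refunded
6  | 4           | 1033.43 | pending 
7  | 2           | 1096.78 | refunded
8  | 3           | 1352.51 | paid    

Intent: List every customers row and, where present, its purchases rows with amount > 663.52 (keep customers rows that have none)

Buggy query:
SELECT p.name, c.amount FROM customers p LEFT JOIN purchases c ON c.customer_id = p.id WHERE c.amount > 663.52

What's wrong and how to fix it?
Bug: A WHERE condition on the right-hand table after LEFT JOIN drops unmatched parents

Fix: Move the right-table condition into the ON clause so unmatched parents are kept

Corrected query:
SELECT p.name, c.amount FROM customers p LEFT JOIN purchases c ON c.customer_id = p.id AND c.amount > 663.52

Result:
name  | amount 
------+--------
Alice | NULL   
Bob   | 838.15 
Bob   | 1066.13
Bob   | 1096.78
Eve   | 1352.51
Eve   | 1385.92
Frank | 1033.43
Frank | 1514.91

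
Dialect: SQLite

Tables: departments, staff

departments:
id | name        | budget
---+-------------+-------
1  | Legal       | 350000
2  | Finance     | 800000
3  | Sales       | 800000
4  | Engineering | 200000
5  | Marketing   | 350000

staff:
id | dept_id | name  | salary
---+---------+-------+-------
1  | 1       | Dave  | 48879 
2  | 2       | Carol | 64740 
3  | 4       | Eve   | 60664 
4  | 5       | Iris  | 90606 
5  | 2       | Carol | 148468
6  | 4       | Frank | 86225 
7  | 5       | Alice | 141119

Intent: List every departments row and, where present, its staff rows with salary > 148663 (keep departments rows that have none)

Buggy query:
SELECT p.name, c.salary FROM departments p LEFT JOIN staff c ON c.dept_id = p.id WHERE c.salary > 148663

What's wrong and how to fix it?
Bug: A WHERE condition on the right-hand table after LEFT JOIN drops unmatched parents

Fix: Move the right-table condition into the ON clause so unmatched parents are kept

Corrected query:
SELECT p.name, c.salary FROM departments p LEFT JOIN staff c ON c.dept_id = p.id AND c.salary > 148663

Result:
name        | salary
------------+-------
Legal       | NULL  
Finance     | NULL  
Sales       | NULL  
Engineering | NULL  
Marketing   | NULL  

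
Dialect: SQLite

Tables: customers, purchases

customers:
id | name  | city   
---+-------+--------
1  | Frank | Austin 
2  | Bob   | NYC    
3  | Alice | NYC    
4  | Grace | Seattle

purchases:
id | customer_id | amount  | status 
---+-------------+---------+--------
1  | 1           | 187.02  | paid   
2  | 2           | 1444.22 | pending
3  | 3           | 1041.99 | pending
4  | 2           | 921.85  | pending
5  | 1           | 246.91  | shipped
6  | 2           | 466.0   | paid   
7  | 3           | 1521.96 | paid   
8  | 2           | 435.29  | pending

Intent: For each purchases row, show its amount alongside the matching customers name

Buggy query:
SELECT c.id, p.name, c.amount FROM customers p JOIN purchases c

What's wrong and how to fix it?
Bug: JOIN with no ON clause produces a cartesian product; every purchases row pairs with every customers row

Fix: Add ON c.customer_id = p.id to the JOIN

Corrected query:
SELECT c.id, p.name, c.amount FROM customers p JOIN purchases c ON c.customer_id = p.id

Result:
id | name  | amount 
---+-------+--------
1  | Frank | 187.02 
2  | Bob   | 1444.22
3  | Alice | 1041.99
4  | Bob   | 921.85 
5  | Frank | 246.91 
6  | Bob   | 466    
7  | Alice | 1521.96
8  | Bob   | 435.29 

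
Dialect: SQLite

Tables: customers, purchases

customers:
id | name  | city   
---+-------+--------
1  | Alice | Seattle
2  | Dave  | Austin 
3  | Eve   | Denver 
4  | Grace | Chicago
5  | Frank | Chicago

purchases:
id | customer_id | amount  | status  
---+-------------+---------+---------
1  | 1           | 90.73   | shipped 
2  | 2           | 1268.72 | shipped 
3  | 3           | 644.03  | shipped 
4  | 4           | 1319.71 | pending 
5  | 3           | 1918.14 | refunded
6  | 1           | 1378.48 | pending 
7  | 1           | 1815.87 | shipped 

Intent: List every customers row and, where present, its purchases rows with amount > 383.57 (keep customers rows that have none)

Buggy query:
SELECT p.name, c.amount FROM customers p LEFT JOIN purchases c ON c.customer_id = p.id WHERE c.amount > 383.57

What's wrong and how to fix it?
Bug: Filtering c.amount in WHERE discards the NULL rows produced by LEFT JOIN, turning it into an inner join

Fix: Move the right-table condition into the ON clause so unmatched parents are kept

Corrected query:
SELECT p.name, c.amount FROM customers p LEFT JOIN purchases c ON c.customer_id = p.id AND c.amount > 383.57

Result:
name  | amount 
------+--------
Alice | 1378.48
Alice | 1815.87
Dave  | 1268.72
Eve   | 644.03 
Eve   | 1918.14
Grace | 1319.71
Frank | NULL   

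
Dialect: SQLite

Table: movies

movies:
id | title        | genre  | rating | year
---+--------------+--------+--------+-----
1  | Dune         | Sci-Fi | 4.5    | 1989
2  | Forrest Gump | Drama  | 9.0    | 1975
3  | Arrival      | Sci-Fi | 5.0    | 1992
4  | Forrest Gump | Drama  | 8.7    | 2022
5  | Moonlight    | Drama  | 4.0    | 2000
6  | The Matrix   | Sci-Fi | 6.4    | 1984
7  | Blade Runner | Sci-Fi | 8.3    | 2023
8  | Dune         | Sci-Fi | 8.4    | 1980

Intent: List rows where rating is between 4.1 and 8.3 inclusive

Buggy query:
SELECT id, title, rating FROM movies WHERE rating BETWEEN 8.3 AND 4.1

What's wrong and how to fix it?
Bug: BETWEEN expects the lower bound first; with 8.3 AND 4.1 the range is empty

Fix: Swap the bounds so the smaller value comes first

Corrected query:
SELECT id, title, rating FROM movies WHERE rating BETWEEN 4.1 AND 8.3

Result:
id | title        | rating
---+--------------+-------
1  | Dune         | 4.5   
3  | Arrival      | 5     
6  | The Matrix   | 6.4   
7  | Blade Runner | 8.3   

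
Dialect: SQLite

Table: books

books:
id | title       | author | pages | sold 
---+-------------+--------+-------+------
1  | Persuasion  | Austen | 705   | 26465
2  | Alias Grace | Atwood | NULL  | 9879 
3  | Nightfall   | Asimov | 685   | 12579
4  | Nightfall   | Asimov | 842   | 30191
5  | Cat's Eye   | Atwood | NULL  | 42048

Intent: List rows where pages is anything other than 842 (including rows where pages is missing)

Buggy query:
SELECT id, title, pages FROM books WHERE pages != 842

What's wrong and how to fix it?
Bug: Inequality against NULL is unknown, not true; rows with NULL are dropped

Fix: Add an explicit OR pages IS NULL to include the missing-value rows

Corrected query:
SELECT id, title, pages FROM books WHERE pages != 842 OR pages IS NULL

Result:
id | title       | pages
---+-------------+------
1  | Persuasion  | 705  
2  | Alias Grace | NULL 
3  | Nightfall   | 685  
5  | Cat's Eye   | NULL 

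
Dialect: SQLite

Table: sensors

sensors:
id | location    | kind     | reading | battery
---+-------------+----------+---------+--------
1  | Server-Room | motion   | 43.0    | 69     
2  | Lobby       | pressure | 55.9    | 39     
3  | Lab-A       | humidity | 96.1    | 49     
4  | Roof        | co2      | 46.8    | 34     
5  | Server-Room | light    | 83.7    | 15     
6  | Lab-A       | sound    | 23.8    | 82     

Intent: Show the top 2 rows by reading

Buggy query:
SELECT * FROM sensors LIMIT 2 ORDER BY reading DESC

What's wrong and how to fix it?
Bug: LIMIT must come after ORDER BY

Fix: Swap the clauses: ORDER BY first, then LIMIT

Corrected query:
SELECT * FROM sensors ORDER BY reading DESC LIMIT 2

Result:
id | location    | kind     | reading | battery
---+-------------+----------+---------+--------
3  | Lab-A       | humidity | 96.1    | 49     
5  | Server-Room | light    | 83.7    | 15     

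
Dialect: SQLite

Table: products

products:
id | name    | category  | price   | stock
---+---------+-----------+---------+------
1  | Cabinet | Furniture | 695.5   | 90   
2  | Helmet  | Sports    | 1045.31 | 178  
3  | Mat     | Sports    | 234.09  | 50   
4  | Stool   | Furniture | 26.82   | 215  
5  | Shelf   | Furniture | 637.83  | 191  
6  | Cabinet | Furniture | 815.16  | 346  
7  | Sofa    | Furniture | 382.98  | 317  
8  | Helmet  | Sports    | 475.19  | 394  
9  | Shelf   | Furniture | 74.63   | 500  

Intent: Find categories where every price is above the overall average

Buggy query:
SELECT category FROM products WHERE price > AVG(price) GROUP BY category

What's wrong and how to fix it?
Bug: AVG() is an aggregate; it can't sit directly in WHERE

Fix: Compute the overall average in a scalar subquery and compare each group's MIN against it in HAVING

Corrected query:
SELECT category FROM products GROUP BY category HAVING MIN(price) > (SELECT AVG(price) FROM products)

Result:
(no rows)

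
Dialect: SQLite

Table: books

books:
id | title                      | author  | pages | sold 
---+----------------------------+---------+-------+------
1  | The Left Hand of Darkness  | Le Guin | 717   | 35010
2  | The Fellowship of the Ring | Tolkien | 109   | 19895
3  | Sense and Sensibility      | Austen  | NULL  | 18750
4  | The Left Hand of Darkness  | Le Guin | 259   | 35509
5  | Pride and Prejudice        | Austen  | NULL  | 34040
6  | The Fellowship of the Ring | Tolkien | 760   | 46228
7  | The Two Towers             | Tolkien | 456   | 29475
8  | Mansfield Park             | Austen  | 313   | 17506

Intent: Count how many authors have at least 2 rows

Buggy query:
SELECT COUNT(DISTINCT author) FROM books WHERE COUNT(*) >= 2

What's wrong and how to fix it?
Bug: WHERE filters individual rows, not groups, so a group-level COUNT is invalid there

Fix: Group first with HAVING COUNT(*) >= 2, then COUNT the resulting groups

Corrected query:
SELECT COUNT(*) FROM (SELECT author FROM books GROUP BY author HAVING COUNT(*) >= 2)

Result:
COUNT(*)
--------
3       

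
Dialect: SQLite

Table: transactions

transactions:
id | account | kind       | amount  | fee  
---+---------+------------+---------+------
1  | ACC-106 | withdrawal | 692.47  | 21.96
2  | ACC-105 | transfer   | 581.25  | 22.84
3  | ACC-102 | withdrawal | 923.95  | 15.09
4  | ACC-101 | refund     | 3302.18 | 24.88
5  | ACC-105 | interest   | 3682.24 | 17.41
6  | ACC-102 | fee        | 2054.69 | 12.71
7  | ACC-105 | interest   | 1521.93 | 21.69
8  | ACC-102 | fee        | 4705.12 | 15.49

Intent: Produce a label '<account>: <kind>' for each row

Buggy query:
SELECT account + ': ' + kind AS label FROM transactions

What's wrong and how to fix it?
Bug: '+' is numeric addition; on text columns SQLite converts them to 0 instead of concatenating

Fix: Use the || operator for string concatenation

Corrected query:
SELECT account || ': ' || kind AS label FROM transactions

Result:
label              
-------------------
ACC-106: withdrawal
ACC-105: transfer  
ACC-102: withdrawal
ACC-101: refund    
ACC-105: interest  
ACC-102: fee       
ACC-105: interest  
ACC-102: fee       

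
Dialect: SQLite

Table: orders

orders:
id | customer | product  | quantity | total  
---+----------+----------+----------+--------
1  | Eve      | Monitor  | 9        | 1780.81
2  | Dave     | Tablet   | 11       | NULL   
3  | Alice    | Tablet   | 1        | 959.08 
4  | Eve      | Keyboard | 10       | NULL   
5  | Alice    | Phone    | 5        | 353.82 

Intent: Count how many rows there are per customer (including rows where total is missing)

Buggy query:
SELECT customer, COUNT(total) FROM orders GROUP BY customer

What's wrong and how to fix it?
Bug: COUNT(column) counts non-NULL values only; rows with NULL total aren't counted

Fix: Replace COUNT(total) with COUNT(*)

Corrected query:
SELECT customer, COUNT(*) FROM orders GROUP BY customer

Result:
customer | COUNT(*)
---------+---------
Alice    | 2       
Dave     | 1       
Eve      | 2       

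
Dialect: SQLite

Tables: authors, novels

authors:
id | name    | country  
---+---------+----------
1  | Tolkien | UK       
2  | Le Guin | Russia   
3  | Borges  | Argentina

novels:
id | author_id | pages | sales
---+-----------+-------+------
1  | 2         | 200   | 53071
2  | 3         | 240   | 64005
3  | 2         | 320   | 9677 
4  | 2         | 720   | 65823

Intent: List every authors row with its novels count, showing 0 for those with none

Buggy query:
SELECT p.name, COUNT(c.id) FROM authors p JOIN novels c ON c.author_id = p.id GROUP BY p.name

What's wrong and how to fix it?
Bug: An inner join excludes parents with zero children

Fix: Use LEFT JOIN so parents without children still appear (COUNT(c.id) gives 0)

Corrected query:
SELECT p.name, COUNT(c.id) FROM authors p LEFT JOIN novels c ON c.author_id = p.id GROUP BY p.name

Result:
name    | COUNT(c.id)
--------+------------
Borges  | 1          
Le Guin | 3          
Tolkien | 0          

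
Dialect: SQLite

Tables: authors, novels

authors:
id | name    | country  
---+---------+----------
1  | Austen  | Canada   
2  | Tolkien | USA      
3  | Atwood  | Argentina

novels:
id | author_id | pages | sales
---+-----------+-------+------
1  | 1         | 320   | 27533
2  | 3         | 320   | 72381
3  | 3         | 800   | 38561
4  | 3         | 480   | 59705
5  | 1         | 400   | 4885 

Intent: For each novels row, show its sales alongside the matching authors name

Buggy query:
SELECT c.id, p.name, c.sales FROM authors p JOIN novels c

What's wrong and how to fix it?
Bug: Missing join condition: each novels row is matched to all authors rows instead of just its own

Fix: Add ON c.author_id = p.id to the JOIN

Corrected query:
SELECT c.id, p.name, c.sales FROM authors p JOIN novels c ON c.author_id = p.id

Result:
id | name   | sales
---+--------+------
1  | Austen | 27533
2  | Atwood | 72381
3  | Atwood | 38561
4  | Atwood | 59705
5  | Austen | 4885 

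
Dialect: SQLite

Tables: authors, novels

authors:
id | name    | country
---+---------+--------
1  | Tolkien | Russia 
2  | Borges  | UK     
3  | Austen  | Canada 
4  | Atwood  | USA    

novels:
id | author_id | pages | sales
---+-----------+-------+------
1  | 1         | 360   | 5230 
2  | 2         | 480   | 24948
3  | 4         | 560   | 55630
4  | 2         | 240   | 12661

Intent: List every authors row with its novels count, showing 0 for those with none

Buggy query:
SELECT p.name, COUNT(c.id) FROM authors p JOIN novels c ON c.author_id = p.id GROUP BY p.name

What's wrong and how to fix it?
Bug: An inner join excludes parents with zero children

Fix: Switch to LEFT JOIN to retain unmatched parent rows

Corrected query:
SELECT p.name, COUNT(c.id) FROM authors p LEFT JOIN novels c ON c.author_id = p.id GROUP BY p.name

Result:
name    | COUNT(c.id)
--------+------------
Atwood  | 1          
Austen  | 0          
Borges  | 2          
Tolkien | 1          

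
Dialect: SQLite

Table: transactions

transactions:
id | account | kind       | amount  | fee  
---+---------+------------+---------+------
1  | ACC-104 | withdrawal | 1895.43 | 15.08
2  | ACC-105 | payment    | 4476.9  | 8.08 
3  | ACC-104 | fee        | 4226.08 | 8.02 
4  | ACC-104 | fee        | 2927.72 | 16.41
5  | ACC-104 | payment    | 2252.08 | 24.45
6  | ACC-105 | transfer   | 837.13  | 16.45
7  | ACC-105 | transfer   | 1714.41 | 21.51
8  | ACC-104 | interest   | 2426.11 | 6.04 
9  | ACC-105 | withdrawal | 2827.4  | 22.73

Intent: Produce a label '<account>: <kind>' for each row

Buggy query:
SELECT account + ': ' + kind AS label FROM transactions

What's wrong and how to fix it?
Bug: SQLite uses || for string concatenation; + coerces text to numbers (yielding 0)

Fix: Use the || operator for string concatenation

Corrected query:
SELECT account || ': ' || kind AS label FROM transactions

Result:
label              
-------------------
ACC-104: withdrawal
ACC-105: payment   
ACC-104: fee       
ACC-104: fee       
ACC-104: payment   
ACC-105: transfer  
ACC-105: transfer  
ACC-104: interest  
ACC-105: withdrawal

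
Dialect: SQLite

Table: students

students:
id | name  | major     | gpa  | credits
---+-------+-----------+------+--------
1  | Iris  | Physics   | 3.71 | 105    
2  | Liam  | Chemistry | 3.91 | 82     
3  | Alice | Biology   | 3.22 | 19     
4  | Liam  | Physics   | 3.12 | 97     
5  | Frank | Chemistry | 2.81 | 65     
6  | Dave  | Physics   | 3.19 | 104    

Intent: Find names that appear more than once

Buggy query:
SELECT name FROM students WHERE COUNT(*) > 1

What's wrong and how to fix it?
Bug: WHERE can't reference COUNT(*); aggregates are computed after WHERE

Fix: Group first, then use HAVING for the count condition

Corrected query:
SELECT name FROM students GROUP BY name HAVING COUNT(*) > 1

Result:
name
----
Liam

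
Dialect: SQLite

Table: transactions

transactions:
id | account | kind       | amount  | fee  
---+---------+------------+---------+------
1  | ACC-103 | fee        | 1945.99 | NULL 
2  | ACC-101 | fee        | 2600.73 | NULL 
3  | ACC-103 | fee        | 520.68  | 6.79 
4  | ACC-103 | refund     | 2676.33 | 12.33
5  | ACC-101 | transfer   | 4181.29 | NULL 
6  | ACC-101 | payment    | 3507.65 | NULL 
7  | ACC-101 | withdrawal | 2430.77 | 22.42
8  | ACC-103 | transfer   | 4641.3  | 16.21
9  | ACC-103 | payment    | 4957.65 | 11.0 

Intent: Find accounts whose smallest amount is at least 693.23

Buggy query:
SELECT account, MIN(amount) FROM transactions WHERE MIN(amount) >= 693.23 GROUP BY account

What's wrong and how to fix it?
Bug: Aggregates like MIN are computed per group after WHERE runs

Fix: Use HAVING for the per-group MIN condition

Corrected query:
SELECT account, MIN(amount) FROM transactions GROUP BY account HAVING MIN(amount) >= 693.23

Result:
account | MIN(amount)
--------+------------
ACC-101 | 2430.77    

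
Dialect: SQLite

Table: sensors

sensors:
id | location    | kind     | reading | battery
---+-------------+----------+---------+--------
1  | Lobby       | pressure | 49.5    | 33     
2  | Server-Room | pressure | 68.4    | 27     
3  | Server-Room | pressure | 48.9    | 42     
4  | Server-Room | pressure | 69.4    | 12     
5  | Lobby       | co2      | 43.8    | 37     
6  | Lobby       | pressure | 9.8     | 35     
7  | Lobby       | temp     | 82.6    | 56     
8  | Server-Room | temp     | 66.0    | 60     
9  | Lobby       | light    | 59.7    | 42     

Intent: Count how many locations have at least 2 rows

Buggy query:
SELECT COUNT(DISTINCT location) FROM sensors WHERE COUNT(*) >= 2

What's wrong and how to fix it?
Bug: WHERE filters individual rows, not groups, so a group-level COUNT is invalid there

Fix: Use a subquery that GROUPs and filters with HAVING, then count its rows

Corrected query:
SELECT COUNT(*) FROM (SELECT location FROM sensors GROUP BY location HAVING COUNT(*) >= 2)

Result:
COUNT(*)
--------
2       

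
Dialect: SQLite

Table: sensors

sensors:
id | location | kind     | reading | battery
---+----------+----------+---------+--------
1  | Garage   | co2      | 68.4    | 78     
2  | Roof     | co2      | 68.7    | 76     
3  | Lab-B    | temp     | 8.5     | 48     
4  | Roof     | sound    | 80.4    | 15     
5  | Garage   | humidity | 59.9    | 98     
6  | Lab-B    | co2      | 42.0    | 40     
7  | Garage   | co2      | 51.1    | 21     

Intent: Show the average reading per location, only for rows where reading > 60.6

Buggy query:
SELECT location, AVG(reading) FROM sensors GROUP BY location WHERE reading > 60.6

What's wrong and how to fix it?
Bug: Row-level WHERE must come before GROUP BY in the clause order

Fix: Place WHERE between FROM and GROUP BY

Corrected query:
SELECT location, AVG(reading) FROM sensors WHERE reading > 60.6 GROUP BY location

Result:
location | AVG(reading)
---------+-------------
Garage   | 68.4        
Roof     | 74.55       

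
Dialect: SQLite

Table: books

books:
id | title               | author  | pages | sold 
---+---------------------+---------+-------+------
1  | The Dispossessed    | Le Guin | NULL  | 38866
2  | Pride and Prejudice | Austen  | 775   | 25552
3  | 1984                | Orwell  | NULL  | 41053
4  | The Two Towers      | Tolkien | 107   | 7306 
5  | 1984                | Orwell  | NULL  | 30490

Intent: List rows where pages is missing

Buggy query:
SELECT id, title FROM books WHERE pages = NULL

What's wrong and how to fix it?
Bug: '= NULL' is always unknown in SQL three-valued logic, so no rows match

Fix: Use IS NULL to test for NULL

Corrected query:
SELECT id, title FROM books WHERE pages IS NULL

Result:
id | title           
---+-----------------
1  | The Dispossessed
3  | 1984            
5  | 1984            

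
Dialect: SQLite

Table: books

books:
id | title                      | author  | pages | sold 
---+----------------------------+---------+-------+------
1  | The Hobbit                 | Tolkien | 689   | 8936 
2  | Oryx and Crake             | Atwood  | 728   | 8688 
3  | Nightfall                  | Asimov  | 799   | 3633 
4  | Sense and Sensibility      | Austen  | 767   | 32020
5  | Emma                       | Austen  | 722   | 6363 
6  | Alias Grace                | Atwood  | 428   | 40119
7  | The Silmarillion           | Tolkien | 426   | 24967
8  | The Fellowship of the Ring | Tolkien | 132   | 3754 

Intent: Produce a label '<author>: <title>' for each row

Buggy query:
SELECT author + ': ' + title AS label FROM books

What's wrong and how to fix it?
Bug: '+' is numeric addition; on text columns SQLite converts them to 0 instead of concatenating

Fix: Use the || operator for string concatenation

Corrected query:
SELECT author || ': ' || title AS label FROM books

Result:
label                              
-----------------------------------
Tolkien: The Hobbit                
Atwood: Oryx and Crake             
Asimov: Nightfall                  
Austen: Sense and Sensibility      
Austen: Emma                       
Atwood: Alias Grace                
Tolkien: The Silmarillion          
Tolkien: The Fellowship of the Ring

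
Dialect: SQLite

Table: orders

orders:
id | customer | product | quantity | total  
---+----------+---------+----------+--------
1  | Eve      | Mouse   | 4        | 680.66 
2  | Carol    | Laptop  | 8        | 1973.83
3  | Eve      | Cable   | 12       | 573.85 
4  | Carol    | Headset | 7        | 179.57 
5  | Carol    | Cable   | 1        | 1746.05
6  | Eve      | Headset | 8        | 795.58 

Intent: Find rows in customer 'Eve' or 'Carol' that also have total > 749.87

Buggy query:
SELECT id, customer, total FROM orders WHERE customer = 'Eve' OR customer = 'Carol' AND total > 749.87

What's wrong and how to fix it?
Bug: Without parentheses, AND is evaluated before OR, so the total filter only applies to the 'Carol' branch

Fix: Add parentheses around the OR so the AND applies to both alternatives

Corrected query:
SELECT id, customer, total FROM orders WHERE (customer = 'Eve' OR customer = 'Carol') AND total > 749.87

Result:
id | customer | total  
---+----------+--------
2  | Carol    | 1973.83
5  | Carol    | 1746.05
6  | Eve      | 795.58 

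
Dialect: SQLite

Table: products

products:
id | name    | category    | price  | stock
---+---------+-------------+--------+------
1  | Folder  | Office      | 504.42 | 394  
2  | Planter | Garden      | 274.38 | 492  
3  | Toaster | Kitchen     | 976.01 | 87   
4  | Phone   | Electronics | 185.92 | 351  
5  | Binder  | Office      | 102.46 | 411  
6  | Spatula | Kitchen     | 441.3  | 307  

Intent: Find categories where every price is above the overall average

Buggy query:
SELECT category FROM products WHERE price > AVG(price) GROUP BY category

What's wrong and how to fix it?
Bug: WHERE evaluates per row before aggregation, so AVG() is unavailable

Fix: Use a subquery for AVG and a HAVING MIN(...) filter so the condition holds for every row in the group

Corrected query:
SELECT category FROM products GROUP BY category HAVING MIN(price) > (SELECT AVG(price) FROM products)

Result:
category
--------
Kitchen 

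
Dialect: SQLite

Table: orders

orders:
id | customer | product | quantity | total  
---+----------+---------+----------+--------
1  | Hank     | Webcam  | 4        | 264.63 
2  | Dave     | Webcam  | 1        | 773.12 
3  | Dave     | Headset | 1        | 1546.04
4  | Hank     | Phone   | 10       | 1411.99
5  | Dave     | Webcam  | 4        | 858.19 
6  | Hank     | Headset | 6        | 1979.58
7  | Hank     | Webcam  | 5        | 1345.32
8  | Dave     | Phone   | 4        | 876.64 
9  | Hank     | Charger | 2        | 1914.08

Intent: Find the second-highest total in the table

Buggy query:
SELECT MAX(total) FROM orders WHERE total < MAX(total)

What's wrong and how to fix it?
Bug: MAX(total) on the right of the comparison is an aggregate-in-WHERE error

Fix: Put the inner MAX in a scalar subquery

Corrected query:
SELECT MAX(total) FROM orders WHERE total < (SELECT MAX(total) FROM orders)

Result:
MAX(total)
----------
1914.08   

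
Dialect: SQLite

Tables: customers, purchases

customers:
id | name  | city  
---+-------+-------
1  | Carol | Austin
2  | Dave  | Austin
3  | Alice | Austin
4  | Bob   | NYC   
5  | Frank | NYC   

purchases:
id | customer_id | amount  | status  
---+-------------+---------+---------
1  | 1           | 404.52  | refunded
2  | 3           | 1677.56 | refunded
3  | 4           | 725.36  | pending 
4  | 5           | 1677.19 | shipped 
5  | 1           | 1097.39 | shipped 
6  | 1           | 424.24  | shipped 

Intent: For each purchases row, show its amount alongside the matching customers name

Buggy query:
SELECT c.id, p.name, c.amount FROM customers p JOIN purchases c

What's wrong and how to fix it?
Bug: JOIN with no ON clause produces a cartesian product; every purchases row pairs with every customers row

Fix: Add ON c.customer_id = p.id to the JOIN

Corrected query:
SELECT c.id, p.name, c.amount FROM customers p JOIN purchases c ON c.customer_id = p.id

Result:
id | name  | amount 
---+-------+--------
1  | Carol | 404.52 
2  | Alice | 1677.56
3  | Bob   | 725.36 
4  | Frank | 1677.19
5  | Carol | 1097.39
6  | Carol | 424.24 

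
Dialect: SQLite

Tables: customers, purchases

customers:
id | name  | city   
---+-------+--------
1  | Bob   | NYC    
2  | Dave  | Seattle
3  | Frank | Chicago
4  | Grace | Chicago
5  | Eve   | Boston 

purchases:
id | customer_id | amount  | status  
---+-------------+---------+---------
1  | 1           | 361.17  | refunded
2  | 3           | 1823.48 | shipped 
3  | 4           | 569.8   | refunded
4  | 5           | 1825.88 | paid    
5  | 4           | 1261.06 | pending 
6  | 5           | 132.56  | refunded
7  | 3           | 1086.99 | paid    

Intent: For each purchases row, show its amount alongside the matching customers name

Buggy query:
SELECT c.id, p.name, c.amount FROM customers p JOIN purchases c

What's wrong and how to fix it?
Bug: Missing join condition: each purchases row is matched to all customers rows instead of just its own

Fix: Add ON c.customer_id = p.id to the JOIN

Corrected query:
SELECT c.id, p.name, c.amount FROM customers p JOIN purchases c ON c.customer_id = p.id

Result:
id | name  | amount 
---+-------+--------
1  | Bob   | 361.17 
2  | Frank | 1823.48
3  | Grace | 569.8  
4  | Eve   | 1825.88
5  | Grace | 1261.06
6  | Eve   | 132.56 
7  | Frank | 1086.99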